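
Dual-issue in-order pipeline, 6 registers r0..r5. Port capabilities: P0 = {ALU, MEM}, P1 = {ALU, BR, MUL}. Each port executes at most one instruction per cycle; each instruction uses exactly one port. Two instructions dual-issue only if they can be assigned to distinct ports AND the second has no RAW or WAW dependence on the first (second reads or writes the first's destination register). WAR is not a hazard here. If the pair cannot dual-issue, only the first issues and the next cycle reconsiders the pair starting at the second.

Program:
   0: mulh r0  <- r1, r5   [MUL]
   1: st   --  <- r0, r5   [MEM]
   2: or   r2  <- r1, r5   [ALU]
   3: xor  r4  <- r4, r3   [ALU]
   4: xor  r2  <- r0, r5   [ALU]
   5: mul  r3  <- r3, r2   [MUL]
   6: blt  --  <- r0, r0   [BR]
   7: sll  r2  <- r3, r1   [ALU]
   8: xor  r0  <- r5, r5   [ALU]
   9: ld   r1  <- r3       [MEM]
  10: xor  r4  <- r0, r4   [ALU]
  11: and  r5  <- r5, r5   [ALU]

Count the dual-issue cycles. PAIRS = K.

PAIRS = 5

[0] i0  mulh  -- RAW r0
[1] i1+i2  st/or  -- 2-wide
[2] i3+i4  xor/xor  -- 2-wide
[3] i5  mul  -- no-port MUL/BR
[4] i6+i7  blt/sll  -- 2-wide
[5] i8+i9  xor/ld  -- 2-wide
[6] i10+i11  xor/and  -- 2-wide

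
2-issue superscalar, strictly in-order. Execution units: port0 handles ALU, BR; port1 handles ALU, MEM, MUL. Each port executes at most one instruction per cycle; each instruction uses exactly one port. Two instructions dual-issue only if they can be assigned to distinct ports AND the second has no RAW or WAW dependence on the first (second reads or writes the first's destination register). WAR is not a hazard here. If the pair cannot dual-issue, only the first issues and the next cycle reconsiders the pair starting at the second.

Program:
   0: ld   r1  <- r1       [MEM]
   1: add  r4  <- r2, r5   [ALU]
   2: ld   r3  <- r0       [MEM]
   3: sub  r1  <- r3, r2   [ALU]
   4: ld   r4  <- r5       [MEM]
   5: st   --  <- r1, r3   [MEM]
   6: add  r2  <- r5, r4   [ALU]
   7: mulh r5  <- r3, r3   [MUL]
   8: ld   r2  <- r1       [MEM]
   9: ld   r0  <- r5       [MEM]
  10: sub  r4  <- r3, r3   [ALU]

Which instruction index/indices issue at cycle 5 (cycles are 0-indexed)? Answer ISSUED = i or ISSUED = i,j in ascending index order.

ISSUED = 8

[0] i0,i1  ld.MEM;add.ALU  -- 2-wide
[1] i2  ld.MEM  -- RAW r3
[2] i3,i4  sub.ALU;ld.MEM  -- 2-wide
[3] i5,i6  st.MEM;add.ALU  -- 2-wide
[4] i7  mulh.MUL  -- no-port MUL/MEM
[5] i8  ld.MEM  -- no-port MEM/MEM
[6] i9,i10  ld.MEM;sub.ALU  -- 2-wide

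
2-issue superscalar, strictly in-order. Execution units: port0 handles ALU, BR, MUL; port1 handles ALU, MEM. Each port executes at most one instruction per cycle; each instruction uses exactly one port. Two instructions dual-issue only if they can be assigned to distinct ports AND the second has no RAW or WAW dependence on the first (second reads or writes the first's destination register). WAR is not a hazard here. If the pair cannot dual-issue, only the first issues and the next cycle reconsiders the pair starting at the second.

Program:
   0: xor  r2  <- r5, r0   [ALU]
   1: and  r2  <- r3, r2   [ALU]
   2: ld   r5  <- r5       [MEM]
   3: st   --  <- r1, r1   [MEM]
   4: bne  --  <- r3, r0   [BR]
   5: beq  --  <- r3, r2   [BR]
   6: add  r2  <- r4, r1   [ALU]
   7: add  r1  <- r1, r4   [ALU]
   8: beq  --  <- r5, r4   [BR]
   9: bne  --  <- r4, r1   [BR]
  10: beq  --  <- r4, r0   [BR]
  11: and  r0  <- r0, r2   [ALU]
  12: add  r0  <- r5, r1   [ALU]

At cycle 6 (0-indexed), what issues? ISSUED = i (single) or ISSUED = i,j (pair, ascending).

[0] i0  xor.ALU  -- RAW+WAW r2
[1] i1/i2  and.ALU/ld.MEM  -- pair
[2] i3/i4  st.MEM/bne.BR  -- pair
[3] i5/i6  beq.BR/add.ALU  -- pair
[4] i7/i8  add.ALU/beq.BR  -- pair
[5] i9  bne.BR  -- no-port BR/BR
[6] i10/i11  beq.BR/and.ALU  -- pair
[7] i12  add.ALU  -- tail

ISSUED = 10,11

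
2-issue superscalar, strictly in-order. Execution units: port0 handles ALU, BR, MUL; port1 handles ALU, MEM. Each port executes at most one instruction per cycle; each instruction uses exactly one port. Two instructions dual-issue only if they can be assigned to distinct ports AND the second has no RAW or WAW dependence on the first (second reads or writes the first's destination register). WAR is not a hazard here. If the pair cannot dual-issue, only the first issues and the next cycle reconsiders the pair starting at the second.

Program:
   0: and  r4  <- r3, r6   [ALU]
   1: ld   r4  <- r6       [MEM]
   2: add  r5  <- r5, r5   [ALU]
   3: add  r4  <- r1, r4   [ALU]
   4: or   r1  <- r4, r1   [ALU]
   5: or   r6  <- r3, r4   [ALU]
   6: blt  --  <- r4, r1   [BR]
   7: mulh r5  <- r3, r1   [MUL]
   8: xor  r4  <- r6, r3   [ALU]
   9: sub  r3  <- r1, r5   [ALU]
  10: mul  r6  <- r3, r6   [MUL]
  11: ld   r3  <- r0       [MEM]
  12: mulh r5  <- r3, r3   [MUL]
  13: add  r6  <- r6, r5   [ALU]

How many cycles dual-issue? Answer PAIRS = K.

PAIRS = 4

t=0 i0:and ; WAW r4
t=1 i1/i2:ld+add ; dual
t=2 i3:add ; RAW r4
t=3 i4/i5:or+or ; dual
t=4 i6:blt ; no-port BR/MUL
t=5 i7/i8:mulh+xor ; dual
t=6 i9:sub ; RAW r3
t=7 i10/i11:mul+ld ; dual
t=8 i12:mulh ; RAW r5
t=9 i13:add ; tail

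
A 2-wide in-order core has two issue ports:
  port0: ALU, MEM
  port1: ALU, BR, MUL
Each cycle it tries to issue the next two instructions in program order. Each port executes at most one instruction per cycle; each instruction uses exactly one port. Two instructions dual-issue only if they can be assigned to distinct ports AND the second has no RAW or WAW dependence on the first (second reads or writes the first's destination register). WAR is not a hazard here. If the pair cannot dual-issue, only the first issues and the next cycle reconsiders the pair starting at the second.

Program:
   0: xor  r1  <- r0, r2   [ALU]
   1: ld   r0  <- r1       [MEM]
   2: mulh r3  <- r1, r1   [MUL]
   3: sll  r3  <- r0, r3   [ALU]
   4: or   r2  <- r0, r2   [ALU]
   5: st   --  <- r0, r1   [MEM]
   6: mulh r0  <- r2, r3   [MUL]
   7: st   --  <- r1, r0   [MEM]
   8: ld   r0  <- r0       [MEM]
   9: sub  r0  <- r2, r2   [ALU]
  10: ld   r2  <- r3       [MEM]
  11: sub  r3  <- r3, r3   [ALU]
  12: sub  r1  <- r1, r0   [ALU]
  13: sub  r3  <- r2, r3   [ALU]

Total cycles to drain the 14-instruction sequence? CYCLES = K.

CYCLES = 9

0. xor @i0  | RAW r1
1. ld mulh @i1+i2  | 2-wide
2. sll or @i3+i4  | 2-wide
3. st mulh @i5+i6  | 2-wide
4. st @i7  | no-port MEM/MEM
5. ld @i8  | WAW r0
6. sub ld @i9+i10  | 2-wide
7. sub sub @i11+i12  | 2-wide
8. sub @i13  | tail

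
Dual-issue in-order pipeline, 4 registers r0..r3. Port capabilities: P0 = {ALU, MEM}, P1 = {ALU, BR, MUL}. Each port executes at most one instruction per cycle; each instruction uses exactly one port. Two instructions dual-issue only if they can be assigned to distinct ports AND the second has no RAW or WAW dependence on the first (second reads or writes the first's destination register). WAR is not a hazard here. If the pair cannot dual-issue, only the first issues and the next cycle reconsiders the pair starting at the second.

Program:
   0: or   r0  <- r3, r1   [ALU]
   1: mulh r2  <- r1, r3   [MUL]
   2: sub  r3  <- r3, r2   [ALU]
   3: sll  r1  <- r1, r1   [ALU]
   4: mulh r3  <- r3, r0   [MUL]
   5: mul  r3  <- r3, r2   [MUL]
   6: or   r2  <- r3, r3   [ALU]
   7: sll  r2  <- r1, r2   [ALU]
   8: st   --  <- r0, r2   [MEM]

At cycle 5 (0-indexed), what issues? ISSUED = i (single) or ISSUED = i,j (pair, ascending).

[0] i0,i1  or/mulh  -- dual
[1] i2,i3  sub/sll  -- dual
[2] i4  mulh  -- no-port MUL/MUL
[3] i5  mul  -- RAW r3
[4] i6  or  -- RAW+WAW r2
[5] i7  sll  -- RAW r2
[6] i8  st  -- tail

ISSUED = 7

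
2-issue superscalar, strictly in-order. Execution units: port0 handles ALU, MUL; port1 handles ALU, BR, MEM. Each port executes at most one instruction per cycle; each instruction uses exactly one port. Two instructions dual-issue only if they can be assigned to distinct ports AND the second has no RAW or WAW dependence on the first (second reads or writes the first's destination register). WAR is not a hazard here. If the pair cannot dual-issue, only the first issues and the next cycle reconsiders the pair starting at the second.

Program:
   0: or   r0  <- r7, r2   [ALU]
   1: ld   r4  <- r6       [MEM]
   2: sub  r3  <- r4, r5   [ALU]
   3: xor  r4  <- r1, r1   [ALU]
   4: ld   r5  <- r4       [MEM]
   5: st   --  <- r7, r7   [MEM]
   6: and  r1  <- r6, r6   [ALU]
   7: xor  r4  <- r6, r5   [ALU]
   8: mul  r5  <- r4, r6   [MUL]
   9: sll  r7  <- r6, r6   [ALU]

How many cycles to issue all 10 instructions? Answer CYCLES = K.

CYCLES = 6

t=0 i0+i1:or+ld ; 2-wide
t=1 i2+i3:sub+xor ; 2-wide
t=2 i4:ld ; no-port MEM/MEM
t=3 i5+i6:st+and ; 2-wide
t=4 i7:xor ; RAW r4
t=5 i8+i9:mul+sll ; 2-wide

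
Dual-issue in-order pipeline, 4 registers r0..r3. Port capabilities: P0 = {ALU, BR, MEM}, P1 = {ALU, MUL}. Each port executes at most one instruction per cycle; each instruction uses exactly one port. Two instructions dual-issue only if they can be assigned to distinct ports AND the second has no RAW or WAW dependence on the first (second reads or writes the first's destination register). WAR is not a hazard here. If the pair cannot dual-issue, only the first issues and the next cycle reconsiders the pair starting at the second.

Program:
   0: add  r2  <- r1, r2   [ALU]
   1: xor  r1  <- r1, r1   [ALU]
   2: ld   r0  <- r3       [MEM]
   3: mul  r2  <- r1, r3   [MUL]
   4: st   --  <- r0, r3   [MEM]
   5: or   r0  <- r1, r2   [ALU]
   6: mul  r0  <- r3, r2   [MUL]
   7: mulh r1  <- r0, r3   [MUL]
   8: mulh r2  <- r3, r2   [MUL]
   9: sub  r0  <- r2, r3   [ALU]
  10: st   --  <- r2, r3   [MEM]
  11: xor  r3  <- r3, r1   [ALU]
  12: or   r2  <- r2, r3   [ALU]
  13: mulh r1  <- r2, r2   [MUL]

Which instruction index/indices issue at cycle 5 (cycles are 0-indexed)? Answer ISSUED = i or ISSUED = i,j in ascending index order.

ISSUED = 8

t=0 i0+i1:add.ALU+xor.ALU ; dual
t=1 i2+i3:ld.MEM+mul.MUL ; dual
t=2 i4+i5:st.MEM+or.ALU ; dual
t=3 i6:mul.MUL ; no-port MUL/MUL
t=4 i7:mulh.MUL ; no-port MUL/MUL
t=5 i8:mulh.MUL ; RAW r2
t=6 i9+i10:sub.ALU+st.MEM ; dual
t=7 i11:xor.ALU ; RAW r3
t=8 i12:or.ALU ; RAW r2
t=9 i13:mulh.MUL ; tail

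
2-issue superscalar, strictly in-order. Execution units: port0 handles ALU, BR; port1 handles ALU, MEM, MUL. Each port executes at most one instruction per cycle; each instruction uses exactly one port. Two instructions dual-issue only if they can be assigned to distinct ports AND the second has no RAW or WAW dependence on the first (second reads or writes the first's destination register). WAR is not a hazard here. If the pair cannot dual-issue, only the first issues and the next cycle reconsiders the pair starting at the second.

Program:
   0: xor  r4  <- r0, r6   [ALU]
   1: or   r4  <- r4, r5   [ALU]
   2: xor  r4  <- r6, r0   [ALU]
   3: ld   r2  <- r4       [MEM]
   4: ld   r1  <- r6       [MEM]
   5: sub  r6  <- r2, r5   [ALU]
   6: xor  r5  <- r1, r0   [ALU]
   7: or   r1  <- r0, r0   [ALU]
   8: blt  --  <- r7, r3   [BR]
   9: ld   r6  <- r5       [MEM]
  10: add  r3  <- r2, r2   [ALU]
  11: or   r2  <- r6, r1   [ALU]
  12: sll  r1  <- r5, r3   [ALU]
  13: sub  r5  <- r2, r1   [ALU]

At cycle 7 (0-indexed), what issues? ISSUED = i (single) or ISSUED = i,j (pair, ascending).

c0: i0 xor  RAW+WAW r4
c1: i1 or  WAW r4
c2: i2 xor  RAW r4
c3: i3 ld  no-port MEM/MEM
c4: i4+i5 ld sub  dual
c5: i6+i7 xor or  dual
c6: i8+i9 blt ld  dual
c7: i10+i11 add or  dual
c8: i12 sll  RAW r1
c9: i13 sub  tail

ISSUED = 10,11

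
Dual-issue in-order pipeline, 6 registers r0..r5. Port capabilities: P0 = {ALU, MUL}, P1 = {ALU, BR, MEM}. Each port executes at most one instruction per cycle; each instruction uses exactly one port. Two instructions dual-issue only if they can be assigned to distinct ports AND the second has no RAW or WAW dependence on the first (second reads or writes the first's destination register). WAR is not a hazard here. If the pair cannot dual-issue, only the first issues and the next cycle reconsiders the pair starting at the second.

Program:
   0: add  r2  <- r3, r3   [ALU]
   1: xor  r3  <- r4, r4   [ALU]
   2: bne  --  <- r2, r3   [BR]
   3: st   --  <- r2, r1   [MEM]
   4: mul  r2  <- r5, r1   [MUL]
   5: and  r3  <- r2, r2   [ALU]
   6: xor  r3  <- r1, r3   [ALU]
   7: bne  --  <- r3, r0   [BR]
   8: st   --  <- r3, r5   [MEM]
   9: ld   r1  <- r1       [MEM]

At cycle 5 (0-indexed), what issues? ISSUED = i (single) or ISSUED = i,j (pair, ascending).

ISSUED = 7

c0: i0/i1 add.ALU+xor.ALU  dual
c1: i2 bne.BR  no-port BR/MEM
c2: i3/i4 st.MEM+mul.MUL  dual
c3: i5 and.ALU  RAW+WAW r3
c4: i6 xor.ALU  RAW r3
c5: i7 bne.BR  no-port BR/MEM
c6: i8 st.MEM  no-port MEM/MEM
c7: i9 ld.MEM  tail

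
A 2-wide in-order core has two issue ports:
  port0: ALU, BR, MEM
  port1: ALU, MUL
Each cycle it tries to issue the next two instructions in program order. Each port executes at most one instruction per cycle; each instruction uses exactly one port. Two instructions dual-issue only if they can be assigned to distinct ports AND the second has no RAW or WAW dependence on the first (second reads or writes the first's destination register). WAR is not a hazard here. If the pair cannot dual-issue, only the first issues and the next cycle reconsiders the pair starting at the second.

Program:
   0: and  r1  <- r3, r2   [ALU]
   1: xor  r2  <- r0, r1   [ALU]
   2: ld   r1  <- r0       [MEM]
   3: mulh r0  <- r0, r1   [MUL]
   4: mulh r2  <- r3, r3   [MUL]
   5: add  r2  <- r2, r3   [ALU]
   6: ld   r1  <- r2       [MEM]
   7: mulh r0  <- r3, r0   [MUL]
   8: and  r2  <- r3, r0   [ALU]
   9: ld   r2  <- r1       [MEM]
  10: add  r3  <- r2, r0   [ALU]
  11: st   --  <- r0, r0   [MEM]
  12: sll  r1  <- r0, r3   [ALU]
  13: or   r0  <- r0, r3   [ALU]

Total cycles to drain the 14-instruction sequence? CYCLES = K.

CYCLES = 10

0. and @i0  | RAW r1
1. xor;ld @i1+i2  | dual
2. mulh @i3  | no-port MUL/MUL
3. mulh @i4  | RAW+WAW r2
4. add @i5  | RAW r2
5. ld;mulh @i6+i7  | dual
6. and @i8  | WAW r2
7. ld @i9  | RAW r2
8. add;st @i10+i11  | dual
9. sll;or @i12+i13  | dual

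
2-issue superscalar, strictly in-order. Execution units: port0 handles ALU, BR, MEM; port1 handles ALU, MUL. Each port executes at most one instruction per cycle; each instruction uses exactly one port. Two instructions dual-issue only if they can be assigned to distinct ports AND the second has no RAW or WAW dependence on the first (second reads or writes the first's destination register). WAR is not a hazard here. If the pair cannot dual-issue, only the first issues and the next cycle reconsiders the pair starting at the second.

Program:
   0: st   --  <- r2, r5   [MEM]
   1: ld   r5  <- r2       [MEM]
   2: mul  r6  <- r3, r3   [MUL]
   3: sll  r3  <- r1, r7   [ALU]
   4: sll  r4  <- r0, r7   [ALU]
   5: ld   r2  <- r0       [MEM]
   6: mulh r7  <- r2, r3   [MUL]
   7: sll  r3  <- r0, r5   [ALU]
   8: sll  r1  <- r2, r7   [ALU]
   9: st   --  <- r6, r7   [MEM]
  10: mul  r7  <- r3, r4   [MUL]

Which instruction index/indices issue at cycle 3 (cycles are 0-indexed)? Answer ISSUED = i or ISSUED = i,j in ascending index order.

0. st.MEM @i0  | no-port MEM/MEM
1. ld.MEM mul.MUL @i1&i2  | pair
2. sll.ALU sll.ALU @i3&i4  | pair
3. ld.MEM @i5  | RAW r2
4. mulh.MUL sll.ALU @i6&i7  | pair
5. sll.ALU st.MEM @i8&i9  | pair
6. mul.MUL @i10  | tail

ISSUED = 5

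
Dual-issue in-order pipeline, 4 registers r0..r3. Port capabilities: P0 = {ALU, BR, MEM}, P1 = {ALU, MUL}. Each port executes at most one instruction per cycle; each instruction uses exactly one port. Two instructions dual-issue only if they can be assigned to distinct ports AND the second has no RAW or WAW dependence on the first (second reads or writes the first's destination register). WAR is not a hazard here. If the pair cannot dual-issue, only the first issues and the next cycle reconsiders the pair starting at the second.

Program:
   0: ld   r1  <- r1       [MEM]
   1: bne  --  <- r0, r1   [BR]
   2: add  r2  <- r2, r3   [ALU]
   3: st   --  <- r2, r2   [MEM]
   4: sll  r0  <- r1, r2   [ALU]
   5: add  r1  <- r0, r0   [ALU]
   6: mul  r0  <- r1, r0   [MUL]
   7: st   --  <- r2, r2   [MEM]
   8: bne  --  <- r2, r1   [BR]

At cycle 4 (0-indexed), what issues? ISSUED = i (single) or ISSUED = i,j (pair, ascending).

ISSUED = 6,7

[0] i0  ld.MEM  -- no-port MEM/BR
[1] i1+i2  bne.BR add.ALU  -- pair
[2] i3+i4  st.MEM sll.ALU  -- pair
[3] i5  add.ALU  -- RAW r1
[4] i6+i7  mul.MUL st.MEM  -- pair
[5] i8  bne.BR  -- tail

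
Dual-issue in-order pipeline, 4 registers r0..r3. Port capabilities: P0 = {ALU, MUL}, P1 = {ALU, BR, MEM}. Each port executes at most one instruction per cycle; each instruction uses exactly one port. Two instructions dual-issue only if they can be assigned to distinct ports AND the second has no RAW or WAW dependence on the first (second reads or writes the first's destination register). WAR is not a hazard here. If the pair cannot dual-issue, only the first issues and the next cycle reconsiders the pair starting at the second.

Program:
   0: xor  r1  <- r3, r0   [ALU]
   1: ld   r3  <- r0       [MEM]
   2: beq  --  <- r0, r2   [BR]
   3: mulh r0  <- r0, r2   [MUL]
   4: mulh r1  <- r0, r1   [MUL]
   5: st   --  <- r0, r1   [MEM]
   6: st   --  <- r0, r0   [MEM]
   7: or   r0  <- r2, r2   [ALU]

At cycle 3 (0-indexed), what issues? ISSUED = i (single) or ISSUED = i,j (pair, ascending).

t=0 i0/i1:xor ld ; 2-wide
t=1 i2/i3:beq mulh ; 2-wide
t=2 i4:mulh ; RAW r1
t=3 i5:st ; no-port MEM/MEM
t=4 i6/i7:st or ; 2-wide

ISSUED = 5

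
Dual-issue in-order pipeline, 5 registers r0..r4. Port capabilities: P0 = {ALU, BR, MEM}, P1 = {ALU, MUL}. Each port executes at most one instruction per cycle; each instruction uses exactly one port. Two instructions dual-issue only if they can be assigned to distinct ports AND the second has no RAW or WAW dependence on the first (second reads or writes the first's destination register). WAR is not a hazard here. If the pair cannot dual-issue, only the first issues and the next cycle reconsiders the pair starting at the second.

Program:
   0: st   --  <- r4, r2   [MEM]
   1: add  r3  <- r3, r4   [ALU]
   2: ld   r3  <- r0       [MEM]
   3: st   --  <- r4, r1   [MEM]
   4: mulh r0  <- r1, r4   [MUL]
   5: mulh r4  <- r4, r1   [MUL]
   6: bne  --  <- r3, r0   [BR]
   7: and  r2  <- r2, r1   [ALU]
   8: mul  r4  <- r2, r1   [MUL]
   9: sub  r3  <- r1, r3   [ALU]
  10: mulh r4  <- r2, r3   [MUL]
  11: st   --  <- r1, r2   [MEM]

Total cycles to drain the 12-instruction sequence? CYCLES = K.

CYCLES = 7

  cy0 -> i0+i1 (st.MEM+add.ALU) pair
  cy1 -> i2 (ld.MEM) no-port MEM/MEM
  cy2 -> i3+i4 (st.MEM+mulh.MUL) pair
  cy3 -> i5+i6 (mulh.MUL+bne.BR) pair
  cy4 -> i7 (and.ALU) RAW r2
  cy5 -> i8+i9 (mul.MUL+sub.ALU) pair
  cy6 -> i10+i11 (mulh.MUL+st.MEM) pair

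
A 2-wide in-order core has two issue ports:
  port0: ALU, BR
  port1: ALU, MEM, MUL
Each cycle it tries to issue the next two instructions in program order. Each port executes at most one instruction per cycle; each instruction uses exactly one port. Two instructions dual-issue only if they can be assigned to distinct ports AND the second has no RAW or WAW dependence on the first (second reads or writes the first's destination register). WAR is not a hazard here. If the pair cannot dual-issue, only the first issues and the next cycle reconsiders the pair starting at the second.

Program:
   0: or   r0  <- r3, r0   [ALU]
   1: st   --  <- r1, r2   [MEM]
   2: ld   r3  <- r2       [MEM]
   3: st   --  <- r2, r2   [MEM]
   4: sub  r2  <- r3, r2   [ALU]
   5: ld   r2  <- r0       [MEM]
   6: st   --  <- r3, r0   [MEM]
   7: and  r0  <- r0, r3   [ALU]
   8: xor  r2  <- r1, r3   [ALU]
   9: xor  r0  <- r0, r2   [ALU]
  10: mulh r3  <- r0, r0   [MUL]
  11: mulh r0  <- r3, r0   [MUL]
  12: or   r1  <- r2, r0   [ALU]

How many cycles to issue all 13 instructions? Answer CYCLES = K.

CYCLES = 10

[0] i0&i1  or.ALU;st.MEM  -- dual
[1] i2  ld.MEM  -- no-port MEM/MEM
[2] i3&i4  st.MEM;sub.ALU  -- dual
[3] i5  ld.MEM  -- no-port MEM/MEM
[4] i6&i7  st.MEM;and.ALU  -- dual
[5] i8  xor.ALU  -- RAW r2
[6] i9  xor.ALU  -- RAW r0
[7] i10  mulh.MUL  -- no-port MUL/MUL
[8] i11  mulh.MUL  -- RAW r0
[9] i12  or.ALU  -- tail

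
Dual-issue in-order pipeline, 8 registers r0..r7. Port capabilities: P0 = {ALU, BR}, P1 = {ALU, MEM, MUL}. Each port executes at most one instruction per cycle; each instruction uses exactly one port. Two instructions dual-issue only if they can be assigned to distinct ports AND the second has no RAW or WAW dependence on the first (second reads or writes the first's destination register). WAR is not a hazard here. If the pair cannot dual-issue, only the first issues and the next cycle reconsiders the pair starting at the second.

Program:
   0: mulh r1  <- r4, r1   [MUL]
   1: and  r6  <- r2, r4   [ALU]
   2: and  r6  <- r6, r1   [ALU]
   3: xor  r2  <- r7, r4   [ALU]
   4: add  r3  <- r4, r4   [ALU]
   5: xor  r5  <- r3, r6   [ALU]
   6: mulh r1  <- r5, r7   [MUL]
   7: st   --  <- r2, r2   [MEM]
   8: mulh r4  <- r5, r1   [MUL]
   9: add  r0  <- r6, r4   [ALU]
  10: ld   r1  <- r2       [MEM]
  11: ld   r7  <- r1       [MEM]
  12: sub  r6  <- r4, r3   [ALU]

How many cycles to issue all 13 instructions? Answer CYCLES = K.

CYCLES = 9

0. mulh.MUL/and.ALU @i0+i1  | pair
1. and.ALU/xor.ALU @i2+i3  | pair
2. add.ALU @i4  | RAW r3
3. xor.ALU @i5  | RAW r5
4. mulh.MUL @i6  | no-port MUL/MEM
5. st.MEM @i7  | no-port MEM/MUL
6. mulh.MUL @i8  | RAW r4
7. add.ALU/ld.MEM @i9+i10  | pair
8. ld.MEM/sub.ALU @i11+i12  | pair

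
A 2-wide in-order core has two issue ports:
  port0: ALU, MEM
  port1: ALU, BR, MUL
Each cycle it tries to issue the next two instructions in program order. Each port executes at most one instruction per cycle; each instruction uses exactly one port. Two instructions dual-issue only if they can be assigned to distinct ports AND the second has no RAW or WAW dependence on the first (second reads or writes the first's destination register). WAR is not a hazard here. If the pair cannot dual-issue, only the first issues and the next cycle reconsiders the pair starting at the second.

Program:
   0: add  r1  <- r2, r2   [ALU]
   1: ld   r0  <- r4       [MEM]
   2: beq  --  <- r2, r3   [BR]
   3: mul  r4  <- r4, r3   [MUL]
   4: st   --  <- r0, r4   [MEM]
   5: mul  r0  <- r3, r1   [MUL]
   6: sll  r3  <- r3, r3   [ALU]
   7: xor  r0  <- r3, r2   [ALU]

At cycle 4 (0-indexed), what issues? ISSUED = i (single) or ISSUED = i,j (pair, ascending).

ISSUED = 6

  cy0 -> i0,i1 (add+ld) pair
  cy1 -> i2 (beq) no-port BR/MUL
  cy2 -> i3 (mul) RAW r4
  cy3 -> i4,i5 (st+mul) pair
  cy4 -> i6 (sll) RAW r3
  cy5 -> i7 (xor) tail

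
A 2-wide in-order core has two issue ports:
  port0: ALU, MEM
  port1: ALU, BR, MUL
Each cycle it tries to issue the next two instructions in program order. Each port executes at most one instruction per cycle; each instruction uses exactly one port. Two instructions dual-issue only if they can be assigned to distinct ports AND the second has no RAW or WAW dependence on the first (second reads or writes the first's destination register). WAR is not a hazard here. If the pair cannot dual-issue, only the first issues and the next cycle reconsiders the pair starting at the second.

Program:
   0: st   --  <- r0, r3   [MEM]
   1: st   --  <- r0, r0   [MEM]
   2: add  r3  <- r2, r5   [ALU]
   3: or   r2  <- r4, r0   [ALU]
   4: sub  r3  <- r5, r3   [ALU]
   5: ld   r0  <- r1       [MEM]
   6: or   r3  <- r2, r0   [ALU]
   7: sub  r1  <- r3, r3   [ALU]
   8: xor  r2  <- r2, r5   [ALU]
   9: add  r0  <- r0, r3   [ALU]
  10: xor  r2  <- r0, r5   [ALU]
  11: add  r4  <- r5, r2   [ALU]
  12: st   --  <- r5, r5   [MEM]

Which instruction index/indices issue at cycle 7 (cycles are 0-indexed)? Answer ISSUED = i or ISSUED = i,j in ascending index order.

ISSUED = 10

  cy0 -> i0 (st) no-port MEM/MEM
  cy1 -> i1+i2 (st;add) pair
  cy2 -> i3+i4 (or;sub) pair
  cy3 -> i5 (ld) RAW r0
  cy4 -> i6 (or) RAW r3
  cy5 -> i7+i8 (sub;xor) pair
  cy6 -> i9 (add) RAW r0
  cy7 -> i10 (xor) RAW r2
  cy8 -> i11+i12 (add;st) pair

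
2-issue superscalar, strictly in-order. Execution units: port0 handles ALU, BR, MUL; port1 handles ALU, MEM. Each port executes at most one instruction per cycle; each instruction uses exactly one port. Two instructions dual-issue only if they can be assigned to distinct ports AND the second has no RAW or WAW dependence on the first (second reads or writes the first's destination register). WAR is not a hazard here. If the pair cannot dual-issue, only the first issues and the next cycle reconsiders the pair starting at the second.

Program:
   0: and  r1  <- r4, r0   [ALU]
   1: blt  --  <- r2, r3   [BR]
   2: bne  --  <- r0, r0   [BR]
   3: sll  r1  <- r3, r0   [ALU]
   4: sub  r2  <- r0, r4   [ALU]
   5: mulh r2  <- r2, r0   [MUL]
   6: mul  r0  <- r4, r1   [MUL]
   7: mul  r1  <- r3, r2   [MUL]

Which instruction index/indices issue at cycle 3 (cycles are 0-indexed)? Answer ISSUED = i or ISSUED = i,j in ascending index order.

#0 head=0: and.ALU blt.BR i0/i1 dual
#1 head=2: bne.BR sll.ALU i2/i3 dual
#2 head=4: sub.ALU i4 RAW+WAW r2
#3 head=5: mulh.MUL i5 no-port MUL/MUL
#4 head=6: mul.MUL i6 no-port MUL/MUL
#5 head=7: mul.MUL i7 tail

ISSUED = 5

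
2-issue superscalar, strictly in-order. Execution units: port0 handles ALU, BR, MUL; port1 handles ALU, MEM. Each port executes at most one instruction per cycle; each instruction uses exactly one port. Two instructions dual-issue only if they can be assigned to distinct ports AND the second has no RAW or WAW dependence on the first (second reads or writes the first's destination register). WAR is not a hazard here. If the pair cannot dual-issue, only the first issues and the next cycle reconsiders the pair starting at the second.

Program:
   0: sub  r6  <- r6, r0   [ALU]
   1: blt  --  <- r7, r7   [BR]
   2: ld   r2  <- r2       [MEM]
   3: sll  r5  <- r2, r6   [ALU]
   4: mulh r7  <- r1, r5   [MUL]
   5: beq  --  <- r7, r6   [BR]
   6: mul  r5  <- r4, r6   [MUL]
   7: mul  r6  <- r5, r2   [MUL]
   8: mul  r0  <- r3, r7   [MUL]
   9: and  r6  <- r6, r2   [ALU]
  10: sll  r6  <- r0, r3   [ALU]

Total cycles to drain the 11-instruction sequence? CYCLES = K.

t=0 i0+i1:sub.ALU+blt.BR ; pair
t=1 i2:ld.MEM ; RAW r2
t=2 i3:sll.ALU ; RAW r5
t=3 i4:mulh.MUL ; no-port MUL/BR
t=4 i5:beq.BR ; no-port BR/MUL
t=5 i6:mul.MUL ; no-port MUL/MUL
t=6 i7:mul.MUL ; no-port MUL/MUL
t=7 i8+i9:mul.MUL+and.ALU ; pair
t=8 i10:sll.ALU ; tail

CYCLES = 9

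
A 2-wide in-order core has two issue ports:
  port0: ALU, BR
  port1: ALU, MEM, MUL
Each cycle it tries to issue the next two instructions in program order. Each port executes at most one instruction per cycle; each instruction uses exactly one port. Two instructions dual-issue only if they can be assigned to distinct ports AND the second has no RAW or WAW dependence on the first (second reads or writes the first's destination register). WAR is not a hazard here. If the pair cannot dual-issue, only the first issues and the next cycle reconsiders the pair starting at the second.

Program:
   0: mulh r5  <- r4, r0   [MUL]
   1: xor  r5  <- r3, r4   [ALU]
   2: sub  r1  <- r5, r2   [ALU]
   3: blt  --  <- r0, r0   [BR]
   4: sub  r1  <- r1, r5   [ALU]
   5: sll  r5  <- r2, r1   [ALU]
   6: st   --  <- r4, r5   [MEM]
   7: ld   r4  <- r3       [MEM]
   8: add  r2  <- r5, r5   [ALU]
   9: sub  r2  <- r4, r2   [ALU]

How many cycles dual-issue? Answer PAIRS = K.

t=0 i0:mulh ; WAW r5
t=1 i1:xor ; RAW r5
t=2 i2+i3:sub/blt ; dual
t=3 i4:sub ; RAW r1
t=4 i5:sll ; RAW r5
t=5 i6:st ; no-port MEM/MEM
t=6 i7+i8:ld/add ; dual
t=7 i9:sub ; tail

PAIRS = 2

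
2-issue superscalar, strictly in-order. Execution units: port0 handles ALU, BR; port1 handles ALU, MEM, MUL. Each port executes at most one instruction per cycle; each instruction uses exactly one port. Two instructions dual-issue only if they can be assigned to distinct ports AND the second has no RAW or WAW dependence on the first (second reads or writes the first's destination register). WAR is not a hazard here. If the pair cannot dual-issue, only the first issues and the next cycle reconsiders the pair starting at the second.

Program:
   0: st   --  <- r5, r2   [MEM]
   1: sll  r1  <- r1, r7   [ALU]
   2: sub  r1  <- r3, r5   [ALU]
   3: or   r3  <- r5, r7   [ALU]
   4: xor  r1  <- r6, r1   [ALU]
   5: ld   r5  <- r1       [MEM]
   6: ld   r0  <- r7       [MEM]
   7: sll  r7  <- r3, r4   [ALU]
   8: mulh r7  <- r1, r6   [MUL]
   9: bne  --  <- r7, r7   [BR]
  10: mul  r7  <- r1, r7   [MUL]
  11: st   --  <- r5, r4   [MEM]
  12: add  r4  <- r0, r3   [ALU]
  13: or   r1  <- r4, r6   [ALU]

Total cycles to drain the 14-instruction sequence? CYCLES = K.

  cy0 -> i0,i1 (st.MEM+sll.ALU) 2-wide
  cy1 -> i2,i3 (sub.ALU+or.ALU) 2-wide
  cy2 -> i4 (xor.ALU) RAW r1
  cy3 -> i5 (ld.MEM) no-port MEM/MEM
  cy4 -> i6,i7 (ld.MEM+sll.ALU) 2-wide
  cy5 -> i8 (mulh.MUL) RAW r7
  cy6 -> i9,i10 (bne.BR+mul.MUL) 2-wide
  cy7 -> i11,i12 (st.MEM+add.ALU) 2-wide
  cy8 -> i13 (or.ALU) tail

CYCLES = 9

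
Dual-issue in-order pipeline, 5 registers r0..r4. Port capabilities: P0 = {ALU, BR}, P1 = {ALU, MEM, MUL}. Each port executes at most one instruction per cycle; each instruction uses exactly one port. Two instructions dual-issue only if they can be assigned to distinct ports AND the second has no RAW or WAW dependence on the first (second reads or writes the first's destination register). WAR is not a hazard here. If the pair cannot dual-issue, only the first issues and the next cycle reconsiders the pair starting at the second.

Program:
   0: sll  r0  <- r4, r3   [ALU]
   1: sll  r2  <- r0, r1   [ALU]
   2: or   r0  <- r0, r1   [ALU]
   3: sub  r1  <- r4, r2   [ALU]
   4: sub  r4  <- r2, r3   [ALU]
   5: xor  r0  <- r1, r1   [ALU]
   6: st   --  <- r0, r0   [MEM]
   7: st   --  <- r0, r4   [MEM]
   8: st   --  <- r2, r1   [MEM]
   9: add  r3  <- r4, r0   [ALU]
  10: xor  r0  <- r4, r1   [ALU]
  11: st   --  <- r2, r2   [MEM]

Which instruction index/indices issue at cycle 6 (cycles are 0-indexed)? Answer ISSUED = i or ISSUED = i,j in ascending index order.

c0: i0 sll  RAW r0
c1: i1/i2 sll;or  2-wide
c2: i3/i4 sub;sub  2-wide
c3: i5 xor  RAW r0
c4: i6 st  no-port MEM/MEM
c5: i7 st  no-port MEM/MEM
c6: i8/i9 st;add  2-wide
c7: i10/i11 xor;st  2-wide

ISSUED = 8,9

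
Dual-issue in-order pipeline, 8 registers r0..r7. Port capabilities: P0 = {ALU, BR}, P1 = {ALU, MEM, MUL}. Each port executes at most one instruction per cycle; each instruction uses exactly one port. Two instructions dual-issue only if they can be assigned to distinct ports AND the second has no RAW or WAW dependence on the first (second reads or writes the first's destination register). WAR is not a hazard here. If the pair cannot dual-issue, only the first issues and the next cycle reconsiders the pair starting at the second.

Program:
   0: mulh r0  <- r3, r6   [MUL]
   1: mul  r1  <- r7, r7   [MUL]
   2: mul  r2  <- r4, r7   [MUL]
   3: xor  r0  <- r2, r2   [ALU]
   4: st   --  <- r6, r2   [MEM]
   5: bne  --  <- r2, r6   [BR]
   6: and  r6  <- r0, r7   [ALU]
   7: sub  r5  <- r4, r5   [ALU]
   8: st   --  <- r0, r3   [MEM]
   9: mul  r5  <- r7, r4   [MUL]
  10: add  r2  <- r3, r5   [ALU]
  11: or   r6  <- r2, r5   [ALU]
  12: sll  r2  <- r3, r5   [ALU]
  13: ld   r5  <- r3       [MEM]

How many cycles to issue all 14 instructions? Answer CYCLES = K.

0. mulh @i0  | no-port MUL/MUL
1. mul @i1  | no-port MUL/MUL
2. mul @i2  | RAW r2
3. xor/st @i3/i4  | 2-wide
4. bne/and @i5/i6  | 2-wide
5. sub/st @i7/i8  | 2-wide
6. mul @i9  | RAW r5
7. add @i10  | RAW r2
8. or/sll @i11/i12  | 2-wide
9. ld @i13  | tail

CYCLES = 10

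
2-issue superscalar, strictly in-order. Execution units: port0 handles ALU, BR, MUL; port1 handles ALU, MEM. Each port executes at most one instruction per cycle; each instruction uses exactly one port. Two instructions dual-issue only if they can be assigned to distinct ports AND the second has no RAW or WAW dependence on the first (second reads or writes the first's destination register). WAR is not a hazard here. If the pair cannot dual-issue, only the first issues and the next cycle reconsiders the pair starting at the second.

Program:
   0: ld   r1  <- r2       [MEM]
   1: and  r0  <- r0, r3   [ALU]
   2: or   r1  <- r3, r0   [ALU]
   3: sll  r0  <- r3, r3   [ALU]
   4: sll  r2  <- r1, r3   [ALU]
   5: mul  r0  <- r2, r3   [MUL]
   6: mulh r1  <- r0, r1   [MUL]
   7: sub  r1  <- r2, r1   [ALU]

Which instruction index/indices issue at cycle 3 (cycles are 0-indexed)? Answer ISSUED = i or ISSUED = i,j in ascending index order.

ISSUED = 5

#0 head=0: ld/and i0&i1 2-wide
#1 head=2: or/sll i2&i3 2-wide
#2 head=4: sll i4 RAW r2
#3 head=5: mul i5 no-port MUL/MUL
#4 head=6: mulh i6 RAW+WAW r1
#5 head=7: sub i7 tail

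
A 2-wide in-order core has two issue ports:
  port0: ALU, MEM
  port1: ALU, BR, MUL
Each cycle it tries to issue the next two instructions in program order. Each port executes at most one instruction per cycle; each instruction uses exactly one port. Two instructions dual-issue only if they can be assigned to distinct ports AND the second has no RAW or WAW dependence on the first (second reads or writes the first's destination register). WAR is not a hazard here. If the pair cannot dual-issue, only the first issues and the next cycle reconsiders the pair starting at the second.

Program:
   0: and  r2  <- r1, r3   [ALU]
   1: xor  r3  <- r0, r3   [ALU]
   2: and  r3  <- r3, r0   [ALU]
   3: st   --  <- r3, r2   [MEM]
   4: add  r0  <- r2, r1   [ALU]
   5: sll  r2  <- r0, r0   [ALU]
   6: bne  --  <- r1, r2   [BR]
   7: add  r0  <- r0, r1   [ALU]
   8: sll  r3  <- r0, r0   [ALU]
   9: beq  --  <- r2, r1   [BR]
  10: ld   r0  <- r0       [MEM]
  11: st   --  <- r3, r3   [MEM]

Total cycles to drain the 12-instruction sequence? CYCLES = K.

#0 head=0: and xor i0&i1 2-wide
#1 head=2: and i2 RAW r3
#2 head=3: st add i3&i4 2-wide
#3 head=5: sll i5 RAW r2
#4 head=6: bne add i6&i7 2-wide
#5 head=8: sll beq i8&i9 2-wide
#6 head=10: ld i10 no-port MEM/MEM
#7 head=11: st i11 tail

CYCLES = 8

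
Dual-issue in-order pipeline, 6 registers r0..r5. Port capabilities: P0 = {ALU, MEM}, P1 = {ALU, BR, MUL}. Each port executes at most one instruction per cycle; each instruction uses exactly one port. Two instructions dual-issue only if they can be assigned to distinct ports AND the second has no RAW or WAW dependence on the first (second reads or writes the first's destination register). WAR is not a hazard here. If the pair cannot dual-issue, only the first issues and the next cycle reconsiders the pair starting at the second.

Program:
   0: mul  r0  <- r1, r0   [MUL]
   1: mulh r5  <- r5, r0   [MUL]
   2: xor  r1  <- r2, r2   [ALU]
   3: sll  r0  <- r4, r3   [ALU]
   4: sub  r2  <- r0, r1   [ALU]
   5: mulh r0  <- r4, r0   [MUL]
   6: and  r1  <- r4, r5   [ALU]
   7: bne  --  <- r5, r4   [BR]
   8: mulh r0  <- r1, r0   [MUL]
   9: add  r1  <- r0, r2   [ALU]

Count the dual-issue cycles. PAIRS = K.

PAIRS = 3

t=0 i0:mul ; no-port MUL/MUL
t=1 i1/i2:mulh xor ; 2-wide
t=2 i3:sll ; RAW r0
t=3 i4/i5:sub mulh ; 2-wide
t=4 i6/i7:and bne ; 2-wide
t=5 i8:mulh ; RAW r0
t=6 i9:add ; tail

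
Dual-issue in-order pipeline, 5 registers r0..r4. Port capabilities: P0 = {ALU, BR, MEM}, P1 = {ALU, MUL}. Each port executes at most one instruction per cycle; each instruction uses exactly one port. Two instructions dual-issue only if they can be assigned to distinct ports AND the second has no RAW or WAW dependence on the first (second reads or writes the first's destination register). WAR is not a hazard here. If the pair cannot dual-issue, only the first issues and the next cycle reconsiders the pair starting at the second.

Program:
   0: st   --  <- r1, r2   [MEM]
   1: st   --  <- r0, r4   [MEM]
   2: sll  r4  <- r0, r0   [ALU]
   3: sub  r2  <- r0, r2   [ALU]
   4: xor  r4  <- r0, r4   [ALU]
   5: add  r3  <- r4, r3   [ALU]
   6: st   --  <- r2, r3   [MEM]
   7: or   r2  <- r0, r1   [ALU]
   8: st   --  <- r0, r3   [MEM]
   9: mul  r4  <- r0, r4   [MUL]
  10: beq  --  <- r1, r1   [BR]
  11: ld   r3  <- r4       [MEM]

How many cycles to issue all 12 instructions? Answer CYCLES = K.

0. st.MEM @i0  | no-port MEM/MEM
1. st.MEM/sll.ALU @i1+i2  | pair
2. sub.ALU/xor.ALU @i3+i4  | pair
3. add.ALU @i5  | RAW r3
4. st.MEM/or.ALU @i6+i7  | pair
5. st.MEM/mul.MUL @i8+i9  | pair
6. beq.BR @i10  | no-port BR/MEM
7. ld.MEM @i11  | tail

CYCLES = 8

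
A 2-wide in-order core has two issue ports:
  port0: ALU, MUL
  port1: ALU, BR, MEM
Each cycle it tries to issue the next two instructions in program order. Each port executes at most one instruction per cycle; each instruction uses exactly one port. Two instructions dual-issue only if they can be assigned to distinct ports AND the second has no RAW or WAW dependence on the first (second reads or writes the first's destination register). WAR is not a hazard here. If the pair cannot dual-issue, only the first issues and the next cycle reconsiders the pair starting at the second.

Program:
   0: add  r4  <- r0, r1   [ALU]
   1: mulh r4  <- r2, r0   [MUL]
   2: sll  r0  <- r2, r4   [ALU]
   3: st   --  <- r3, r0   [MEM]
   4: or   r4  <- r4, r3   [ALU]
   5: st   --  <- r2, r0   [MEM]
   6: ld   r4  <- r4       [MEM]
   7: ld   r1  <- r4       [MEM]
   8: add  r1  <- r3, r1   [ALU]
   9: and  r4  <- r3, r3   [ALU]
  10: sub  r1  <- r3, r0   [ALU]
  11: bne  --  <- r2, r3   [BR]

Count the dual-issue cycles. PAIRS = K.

#0 head=0: add.ALU i0 WAW r4
#1 head=1: mulh.MUL i1 RAW r4
#2 head=2: sll.ALU i2 RAW r0
#3 head=3: st.MEM;or.ALU i3&i4 dual
#4 head=5: st.MEM i5 no-port MEM/MEM
#5 head=6: ld.MEM i6 no-port MEM/MEM
#6 head=7: ld.MEM i7 RAW+WAW r1
#7 head=8: add.ALU;and.ALU i8&i9 dual
#8 head=10: sub.ALU;bne.BR i10&i11 dual

PAIRS = 3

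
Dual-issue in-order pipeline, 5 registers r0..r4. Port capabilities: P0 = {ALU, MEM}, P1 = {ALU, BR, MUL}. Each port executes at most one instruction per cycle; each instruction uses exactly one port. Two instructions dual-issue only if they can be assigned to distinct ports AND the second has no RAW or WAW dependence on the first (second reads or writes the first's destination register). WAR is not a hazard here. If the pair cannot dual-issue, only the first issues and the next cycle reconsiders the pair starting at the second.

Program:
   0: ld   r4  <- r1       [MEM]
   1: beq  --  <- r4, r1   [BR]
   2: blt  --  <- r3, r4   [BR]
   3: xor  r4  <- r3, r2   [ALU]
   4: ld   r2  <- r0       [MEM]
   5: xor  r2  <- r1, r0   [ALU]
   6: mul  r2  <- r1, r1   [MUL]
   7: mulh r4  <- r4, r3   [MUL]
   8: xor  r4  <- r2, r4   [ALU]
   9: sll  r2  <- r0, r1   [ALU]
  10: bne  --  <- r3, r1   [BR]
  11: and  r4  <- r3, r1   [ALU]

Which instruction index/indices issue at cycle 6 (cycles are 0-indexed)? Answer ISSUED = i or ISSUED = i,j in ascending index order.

#0 head=0: ld.MEM i0 RAW r4
#1 head=1: beq.BR i1 no-port BR/BR
#2 head=2: blt.BR;xor.ALU i2,i3 dual
#3 head=4: ld.MEM i4 WAW r2
#4 head=5: xor.ALU i5 WAW r2
#5 head=6: mul.MUL i6 no-port MUL/MUL
#6 head=7: mulh.MUL i7 RAW+WAW r4
#7 head=8: xor.ALU;sll.ALU i8,i9 dual
#8 head=10: bne.BR;and.ALU i10,i11 dual

ISSUED = 7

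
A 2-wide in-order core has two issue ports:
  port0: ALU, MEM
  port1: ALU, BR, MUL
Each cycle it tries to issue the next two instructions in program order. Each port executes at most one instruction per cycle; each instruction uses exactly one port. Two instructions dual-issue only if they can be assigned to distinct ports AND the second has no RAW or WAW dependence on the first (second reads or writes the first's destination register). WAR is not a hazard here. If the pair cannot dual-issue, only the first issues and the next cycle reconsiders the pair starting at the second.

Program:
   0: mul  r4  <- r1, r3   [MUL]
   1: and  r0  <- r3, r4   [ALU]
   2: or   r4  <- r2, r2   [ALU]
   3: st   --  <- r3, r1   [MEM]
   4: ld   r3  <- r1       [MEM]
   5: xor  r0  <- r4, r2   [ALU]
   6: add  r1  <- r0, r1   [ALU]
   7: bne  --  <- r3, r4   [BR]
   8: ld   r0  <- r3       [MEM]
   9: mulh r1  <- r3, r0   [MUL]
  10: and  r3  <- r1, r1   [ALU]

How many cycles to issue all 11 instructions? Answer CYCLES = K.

CYCLES = 8

  cy0 -> i0 (mul.MUL) RAW r4
  cy1 -> i1/i2 (and.ALU;or.ALU) pair
  cy2 -> i3 (st.MEM) no-port MEM/MEM
  cy3 -> i4/i5 (ld.MEM;xor.ALU) pair
  cy4 -> i6/i7 (add.ALU;bne.BR) pair
  cy5 -> i8 (ld.MEM) RAW r0
  cy6 -> i9 (mulh.MUL) RAW r1
  cy7 -> i10 (and.ALU) tail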